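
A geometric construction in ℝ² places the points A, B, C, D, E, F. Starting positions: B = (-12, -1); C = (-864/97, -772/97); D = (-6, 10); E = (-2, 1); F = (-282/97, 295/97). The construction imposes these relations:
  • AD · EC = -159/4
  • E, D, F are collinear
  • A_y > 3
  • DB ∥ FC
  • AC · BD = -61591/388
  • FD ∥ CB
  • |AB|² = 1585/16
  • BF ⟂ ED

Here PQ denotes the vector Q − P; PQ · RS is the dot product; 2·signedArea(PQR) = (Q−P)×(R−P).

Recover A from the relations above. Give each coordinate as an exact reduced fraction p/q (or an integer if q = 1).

A = (-3, 13/4)

1. A_x = -3  [AC · BD = -61591/388 ∩ AD · EC = -159/4]
2. A_y = 13/4  [AC · BD = -61591/388 ∩ AD · EC = -159/4]
   → A = (-3, 13/4)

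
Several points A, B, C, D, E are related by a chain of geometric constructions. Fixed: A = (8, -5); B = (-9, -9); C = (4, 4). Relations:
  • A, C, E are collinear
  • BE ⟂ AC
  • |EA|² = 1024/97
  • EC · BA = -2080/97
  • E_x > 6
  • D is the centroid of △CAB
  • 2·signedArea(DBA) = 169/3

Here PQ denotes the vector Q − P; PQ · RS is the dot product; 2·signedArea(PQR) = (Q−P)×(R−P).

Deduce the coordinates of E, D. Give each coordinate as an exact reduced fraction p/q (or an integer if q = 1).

1. E_x = 648/97  [A, C, E are collinear ∩ BE ⟂ AC]
2. E_y = -197/97  [A, C, E are collinear ∩ BE ⟂ AC]
   → E = (648/97, -197/97)
3. D_x = 1  [D is the centroid of △CAB]
4. D_y = -10/3  [D is the centroid of △CAB]
   → D = (1, -10/3)

D = (1, -10/3)
E = (648/97, -197/97)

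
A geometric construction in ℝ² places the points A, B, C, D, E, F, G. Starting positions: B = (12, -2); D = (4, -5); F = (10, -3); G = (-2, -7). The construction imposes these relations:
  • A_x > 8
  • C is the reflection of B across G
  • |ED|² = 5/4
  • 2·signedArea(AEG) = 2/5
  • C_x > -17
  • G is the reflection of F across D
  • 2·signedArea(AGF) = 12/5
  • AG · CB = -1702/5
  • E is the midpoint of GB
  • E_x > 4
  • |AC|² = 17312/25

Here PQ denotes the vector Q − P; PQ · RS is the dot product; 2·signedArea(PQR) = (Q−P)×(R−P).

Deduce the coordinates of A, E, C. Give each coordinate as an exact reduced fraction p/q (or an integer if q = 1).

1. E_x = 5  [E is the midpoint of GB]
2. E_y = -9/2  [E is the midpoint of GB]
   → E = (5, -9/2)
3. C_x = -16  [C is the reflection of B across G]
4. C_y = -12  [C is the reflection of B across G]
   → C = (-16, -12)
5. A_x = 44/5  [2·signedArea(AEG) = 2/5 ∩ 2·signedArea(AGF) = 12/5]
6. A_y = -16/5  [2·signedArea(AEG) = 2/5 ∩ 2·signedArea(AGF) = 12/5]
   → A = (44/5, -16/5)

A = (44/5, -16/5)
C = (-16, -12)
E = (5, -9/2)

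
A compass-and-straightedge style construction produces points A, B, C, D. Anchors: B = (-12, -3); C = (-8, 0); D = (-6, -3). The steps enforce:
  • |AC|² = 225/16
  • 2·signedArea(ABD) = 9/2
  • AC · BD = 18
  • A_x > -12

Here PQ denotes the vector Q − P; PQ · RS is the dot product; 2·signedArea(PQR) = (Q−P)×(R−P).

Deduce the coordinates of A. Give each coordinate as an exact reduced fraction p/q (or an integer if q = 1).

1. A_x = -11  [AC · BD = 18 ∩ 2·signedArea(ABD) = 9/2]
2. A_y = -9/4  [AC · BD = 18 ∩ 2·signedArea(ABD) = 9/2]
   → A = (-11, -9/4)

A = (-11, -9/4)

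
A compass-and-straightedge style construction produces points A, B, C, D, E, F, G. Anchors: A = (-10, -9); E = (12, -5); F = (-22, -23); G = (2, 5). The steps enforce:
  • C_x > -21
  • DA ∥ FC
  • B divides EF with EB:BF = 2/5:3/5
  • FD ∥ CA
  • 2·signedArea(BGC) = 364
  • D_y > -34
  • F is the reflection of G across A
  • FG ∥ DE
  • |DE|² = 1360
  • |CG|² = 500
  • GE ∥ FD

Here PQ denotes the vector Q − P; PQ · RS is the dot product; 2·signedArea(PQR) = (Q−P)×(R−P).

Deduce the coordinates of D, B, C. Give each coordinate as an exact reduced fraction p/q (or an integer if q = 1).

1. D_x = -12  [FG ∥ DE ∩ GE ∥ FD]
2. D_y = -33  [FG ∥ DE ∩ GE ∥ FD]
   → D = (-12, -33)
3. B_x = -8/5  [B divides EF with EB:BF = 2/5:3/5]
4. B_y = -61/5  [B divides EF with EB:BF = 2/5:3/5]
   → B = (-8/5, -61/5)
5. C_x = -20  [FD ∥ CA ∩ DA ∥ FC]
6. C_y = 1  [FD ∥ CA ∩ DA ∥ FC]
   → C = (-20, 1)

B = (-8/5, -61/5)
C = (-20, 1)
D = (-12, -33)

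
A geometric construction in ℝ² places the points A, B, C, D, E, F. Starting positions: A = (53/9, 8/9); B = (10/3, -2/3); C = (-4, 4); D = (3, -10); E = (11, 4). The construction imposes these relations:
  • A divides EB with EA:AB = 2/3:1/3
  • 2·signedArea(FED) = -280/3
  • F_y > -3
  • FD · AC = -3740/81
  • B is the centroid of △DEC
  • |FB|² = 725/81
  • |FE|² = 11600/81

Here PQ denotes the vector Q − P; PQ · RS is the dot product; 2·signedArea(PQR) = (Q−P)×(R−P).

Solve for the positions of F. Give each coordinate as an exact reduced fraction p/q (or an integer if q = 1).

1. F_x = 7/9  [2·signedArea(FED) = -280/3 ∩ FD · AC = -3740/81]
2. F_y = -20/9  [2·signedArea(FED) = -280/3 ∩ FD · AC = -3740/81]
   → F = (7/9, -20/9)

F = (7/9, -20/9)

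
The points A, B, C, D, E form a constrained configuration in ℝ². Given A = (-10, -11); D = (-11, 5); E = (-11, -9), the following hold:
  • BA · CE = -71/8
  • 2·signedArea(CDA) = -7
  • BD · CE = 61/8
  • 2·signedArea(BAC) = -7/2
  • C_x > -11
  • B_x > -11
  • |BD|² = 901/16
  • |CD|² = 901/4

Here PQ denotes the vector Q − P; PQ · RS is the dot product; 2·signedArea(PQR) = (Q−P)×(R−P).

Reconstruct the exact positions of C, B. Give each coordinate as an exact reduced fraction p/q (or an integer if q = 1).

B = (-43/4, -5/2)
C = (-21/2, -10)

1. C_x = -21/2  [line 16·x + 1·y + 178 = 0 ∩ |CD|² = 901/4]
2. C_y = -10  [line 16·x + 1·y + 178 = 0 ∩ |CD|² = 901/4]
   → C = (-21/2, -10)
3. B_x = -43/4  [BA · CE = -71/8 ∩ 2·signedArea(BAC) = -7/2]
4. B_y = -5/2  [BA · CE = -71/8 ∩ 2·signedArea(BAC) = -7/2]
   → B = (-43/4, -5/2)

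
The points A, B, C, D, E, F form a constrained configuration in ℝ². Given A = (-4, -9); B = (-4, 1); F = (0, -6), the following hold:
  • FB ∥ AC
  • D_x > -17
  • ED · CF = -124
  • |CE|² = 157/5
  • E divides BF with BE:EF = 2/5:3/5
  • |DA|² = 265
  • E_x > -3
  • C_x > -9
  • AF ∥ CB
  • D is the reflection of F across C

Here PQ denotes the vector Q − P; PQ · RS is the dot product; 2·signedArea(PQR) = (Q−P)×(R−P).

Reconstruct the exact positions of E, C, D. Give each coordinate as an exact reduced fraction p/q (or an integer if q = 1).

1. E_x = -12/5  [E divides BF with BE:EF = 2/5:3/5]
2. E_y = -9/5  [E divides BF with BE:EF = 2/5:3/5]
   → E = (-12/5, -9/5)
3. C_x = -8  [AF ∥ CB ∩ FB ∥ AC]
4. C_y = -2  [AF ∥ CB ∩ FB ∥ AC]
   → C = (-8, -2)
5. D_x = -16  [D is the reflection of F across C]
6. D_y = 2  [D is the reflection of F across C]
   → D = (-16, 2)

C = (-8, -2)
D = (-16, 2)
E = (-12/5, -9/5)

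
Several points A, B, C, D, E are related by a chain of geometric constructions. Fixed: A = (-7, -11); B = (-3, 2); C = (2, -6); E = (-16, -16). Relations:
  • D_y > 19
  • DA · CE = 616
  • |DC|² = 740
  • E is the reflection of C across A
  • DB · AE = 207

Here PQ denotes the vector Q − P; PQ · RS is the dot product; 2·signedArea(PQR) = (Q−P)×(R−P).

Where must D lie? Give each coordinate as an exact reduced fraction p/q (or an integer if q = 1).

D = (10, 20)

1. D_x = 10  [line 9·x + 5·y + -190 = 0 ∩ |DC|² = 740]
2. D_y = 20  [line 9·x + 5·y + -190 = 0 ∩ |DC|² = 740]
   → D = (10, 20)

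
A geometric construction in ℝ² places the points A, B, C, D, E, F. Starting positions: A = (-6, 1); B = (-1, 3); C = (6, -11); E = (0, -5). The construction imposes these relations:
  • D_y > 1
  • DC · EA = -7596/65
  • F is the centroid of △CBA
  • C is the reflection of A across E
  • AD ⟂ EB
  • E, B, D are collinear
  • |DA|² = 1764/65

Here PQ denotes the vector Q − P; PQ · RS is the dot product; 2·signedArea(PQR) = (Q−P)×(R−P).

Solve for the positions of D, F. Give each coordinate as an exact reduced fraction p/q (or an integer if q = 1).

D = (-54/65, 107/65)
F = (-1/3, -7/3)

1. D_x = -54/65  [E, B, D are collinear ∩ AD ⟂ EB]
2. D_y = 107/65  [E, B, D are collinear ∩ AD ⟂ EB]
   → D = (-54/65, 107/65)
3. F_x = -1/3  [F is the centroid of △CBA]
4. F_y = -7/3  [F is the centroid of △CBA]
   → F = (-1/3, -7/3)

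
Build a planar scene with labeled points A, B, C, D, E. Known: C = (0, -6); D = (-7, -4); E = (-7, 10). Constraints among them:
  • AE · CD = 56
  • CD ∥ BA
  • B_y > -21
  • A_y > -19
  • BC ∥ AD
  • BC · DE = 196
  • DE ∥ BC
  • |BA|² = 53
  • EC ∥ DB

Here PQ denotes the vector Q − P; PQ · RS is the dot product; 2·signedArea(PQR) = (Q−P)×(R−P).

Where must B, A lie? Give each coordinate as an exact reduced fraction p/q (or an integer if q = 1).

A = (-7, -18)
B = (0, -20)

1. B_x = 0  [DE ∥ BC ∩ EC ∥ DB]
2. B_y = -20  [DE ∥ BC ∩ EC ∥ DB]
   → B = (0, -20)
3. A_x = -7  [BC ∥ AD ∩ CD ∥ BA]
4. A_y = -18  [BC ∥ AD ∩ CD ∥ BA]
   → A = (-7, -18)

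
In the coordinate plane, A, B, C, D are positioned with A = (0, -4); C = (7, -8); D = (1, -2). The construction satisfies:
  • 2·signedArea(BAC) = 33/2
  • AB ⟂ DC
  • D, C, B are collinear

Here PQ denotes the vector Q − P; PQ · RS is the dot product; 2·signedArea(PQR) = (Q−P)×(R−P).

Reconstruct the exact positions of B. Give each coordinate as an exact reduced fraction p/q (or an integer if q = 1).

1. B_x = 3/2  [D, C, B are collinear ∩ AB ⟂ DC]
2. B_y = -5/2  [D, C, B are collinear ∩ AB ⟂ DC]
   → B = (3/2, -5/2)

B = (3/2, -5/2)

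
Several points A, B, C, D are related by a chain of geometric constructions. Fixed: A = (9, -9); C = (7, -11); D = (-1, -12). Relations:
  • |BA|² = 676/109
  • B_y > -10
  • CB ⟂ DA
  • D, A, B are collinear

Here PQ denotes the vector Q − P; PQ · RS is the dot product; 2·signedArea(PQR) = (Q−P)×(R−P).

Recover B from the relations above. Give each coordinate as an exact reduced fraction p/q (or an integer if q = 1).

B = (721/109, -1059/109)

1. B_x = 721/109  [D, A, B are collinear ∩ CB ⟂ DA]
2. B_y = -1059/109  [D, A, B are collinear ∩ CB ⟂ DA]
   → B = (721/109, -1059/109)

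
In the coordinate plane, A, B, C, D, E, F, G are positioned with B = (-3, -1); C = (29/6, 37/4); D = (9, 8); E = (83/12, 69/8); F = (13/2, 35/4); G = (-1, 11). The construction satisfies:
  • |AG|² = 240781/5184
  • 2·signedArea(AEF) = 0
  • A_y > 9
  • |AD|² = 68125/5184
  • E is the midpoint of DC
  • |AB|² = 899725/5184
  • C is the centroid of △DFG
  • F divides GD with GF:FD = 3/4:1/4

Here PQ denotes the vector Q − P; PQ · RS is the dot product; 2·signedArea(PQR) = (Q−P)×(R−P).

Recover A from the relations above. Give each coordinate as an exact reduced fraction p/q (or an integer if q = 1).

A = (199/36, 217/24)

1. A_x = 199/36  [line -1/8·x + -5/12·y + 107/24 = 0 ∩ |AD|² = 68125/5184]
2. A_y = 217/24  [line -1/8·x + -5/12·y + 107/24 = 0 ∩ |AD|² = 68125/5184]
   → A = (199/36, 217/24)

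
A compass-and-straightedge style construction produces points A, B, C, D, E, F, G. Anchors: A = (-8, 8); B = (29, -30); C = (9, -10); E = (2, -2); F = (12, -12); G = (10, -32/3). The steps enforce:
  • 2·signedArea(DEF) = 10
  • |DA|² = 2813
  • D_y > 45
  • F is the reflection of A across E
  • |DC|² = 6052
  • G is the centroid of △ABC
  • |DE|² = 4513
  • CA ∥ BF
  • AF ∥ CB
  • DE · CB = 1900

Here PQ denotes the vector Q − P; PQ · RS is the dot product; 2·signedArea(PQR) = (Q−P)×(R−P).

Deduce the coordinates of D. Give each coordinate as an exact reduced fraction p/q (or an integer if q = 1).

D = (-45, 46)

1. D_x = -45  [DE · CB = 1900 ∩ 2·signedArea(DEF) = 10]
2. D_y = 46  [DE · CB = 1900 ∩ 2·signedArea(DEF) = 10]
   → D = (-45, 46)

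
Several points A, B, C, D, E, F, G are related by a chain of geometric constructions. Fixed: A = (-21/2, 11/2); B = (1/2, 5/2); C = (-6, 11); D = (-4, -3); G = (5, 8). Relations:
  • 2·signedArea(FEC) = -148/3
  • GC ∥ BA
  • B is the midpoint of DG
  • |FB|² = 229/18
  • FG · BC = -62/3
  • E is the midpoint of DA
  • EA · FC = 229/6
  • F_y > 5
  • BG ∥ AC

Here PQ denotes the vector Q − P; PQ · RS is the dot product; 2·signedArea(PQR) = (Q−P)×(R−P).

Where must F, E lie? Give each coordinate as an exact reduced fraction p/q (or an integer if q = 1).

1. F_x = -5/3  [line 13/2·x + -17/2·y + 337/6 = 0 ∩ |FB|² = 229/18]
2. F_y = 16/3  [line 13/2·x + -17/2·y + 337/6 = 0 ∩ |FB|² = 229/18]
   → F = (-5/3, 16/3)
3. E_x = -29/4  [E is the midpoint of DA]
4. E_y = 5/4  [E is the midpoint of DA]
   → E = (-29/4, 5/4)

E = (-29/4, 5/4)
F = (-5/3, 16/3)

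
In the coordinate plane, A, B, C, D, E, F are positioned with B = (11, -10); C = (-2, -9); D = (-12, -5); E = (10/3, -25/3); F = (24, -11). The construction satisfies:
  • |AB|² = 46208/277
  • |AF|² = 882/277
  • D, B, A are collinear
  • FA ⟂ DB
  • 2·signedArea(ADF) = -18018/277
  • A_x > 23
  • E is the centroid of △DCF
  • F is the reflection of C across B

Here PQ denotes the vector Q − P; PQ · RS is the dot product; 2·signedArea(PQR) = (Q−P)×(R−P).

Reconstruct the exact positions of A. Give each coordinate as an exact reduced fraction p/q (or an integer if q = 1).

1. A_x = 6543/277  [D, B, A are collinear ∩ FA ⟂ DB]
2. A_y = -3530/277  [D, B, A are collinear ∩ FA ⟂ DB]
   → A = (6543/277, -3530/277)

A = (6543/277, -3530/277)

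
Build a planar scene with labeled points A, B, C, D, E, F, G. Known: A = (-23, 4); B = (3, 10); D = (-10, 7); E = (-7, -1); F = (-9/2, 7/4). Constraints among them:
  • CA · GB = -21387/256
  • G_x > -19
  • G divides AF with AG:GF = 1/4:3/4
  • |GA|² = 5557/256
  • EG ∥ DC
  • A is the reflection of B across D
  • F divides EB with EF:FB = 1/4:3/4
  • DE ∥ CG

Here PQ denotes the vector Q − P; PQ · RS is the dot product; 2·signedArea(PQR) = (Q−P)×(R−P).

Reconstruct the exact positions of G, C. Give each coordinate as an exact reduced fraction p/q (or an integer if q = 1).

C = (-171/8, 183/16)
G = (-147/8, 55/16)

1. G_x = -147/8  [G divides AF with AG:GF = 1/4:3/4]
2. G_y = 55/16  [G divides AF with AG:GF = 1/4:3/4]
   → G = (-147/8, 55/16)
3. C_x = -171/8  [DE ∥ CG ∩ EG ∥ DC]
4. C_y = 183/16  [DE ∥ CG ∩ EG ∥ DC]
   → C = (-171/8, 183/16)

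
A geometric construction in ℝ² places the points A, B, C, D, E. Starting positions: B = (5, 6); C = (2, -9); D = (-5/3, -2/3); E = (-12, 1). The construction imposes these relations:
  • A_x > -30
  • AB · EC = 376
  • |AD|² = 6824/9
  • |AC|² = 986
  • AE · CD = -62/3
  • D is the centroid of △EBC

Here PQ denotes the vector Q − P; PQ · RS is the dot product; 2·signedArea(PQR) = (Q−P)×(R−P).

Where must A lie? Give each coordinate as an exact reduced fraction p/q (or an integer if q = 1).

1. A_x = -29  [AB · EC = 376 ∩ AE · CD = -62/3]
2. A_y = -4  [AB · EC = 376 ∩ AE · CD = -62/3]
   → A = (-29, -4)

A = (-29, -4)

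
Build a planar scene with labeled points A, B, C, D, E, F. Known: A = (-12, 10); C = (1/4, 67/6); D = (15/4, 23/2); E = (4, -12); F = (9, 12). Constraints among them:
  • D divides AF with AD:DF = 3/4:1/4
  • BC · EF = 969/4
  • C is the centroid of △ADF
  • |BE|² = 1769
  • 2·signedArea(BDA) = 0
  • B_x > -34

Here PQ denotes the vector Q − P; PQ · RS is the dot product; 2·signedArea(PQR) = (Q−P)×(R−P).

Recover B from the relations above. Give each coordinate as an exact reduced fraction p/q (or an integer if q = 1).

B = (-33, 8)

1. B_x = -33  [2·signedArea(BDA) = 0 ∩ BC · EF = 969/4]
2. B_y = 8  [2·signedArea(BDA) = 0 ∩ BC · EF = 969/4]
   → B = (-33, 8)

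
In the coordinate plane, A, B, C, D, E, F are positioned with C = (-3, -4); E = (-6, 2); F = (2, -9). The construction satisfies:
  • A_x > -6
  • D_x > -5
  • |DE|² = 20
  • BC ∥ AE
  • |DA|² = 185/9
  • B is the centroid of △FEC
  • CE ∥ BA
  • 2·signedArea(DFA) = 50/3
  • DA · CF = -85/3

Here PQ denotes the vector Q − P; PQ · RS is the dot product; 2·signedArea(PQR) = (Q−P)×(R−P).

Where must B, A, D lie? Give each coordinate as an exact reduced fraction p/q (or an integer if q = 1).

1. B_x = -7/3  [B is the centroid of △FEC]
2. B_y = -11/3  [B is the centroid of △FEC]
   → B = (-7/3, -11/3)
3. A_x = -16/3  [BC ∥ AE ∩ CE ∥ BA]
4. A_y = 7/3  [BC ∥ AE ∩ CE ∥ BA]
   → A = (-16/3, 7/3)
5. D_x = -4  [2·signedArea(DFA) = 50/3 ∩ DA · CF = -85/3]
6. D_y = -2  [2·signedArea(DFA) = 50/3 ∩ DA · CF = -85/3]
   → D = (-4, -2)

A = (-16/3, 7/3)
B = (-7/3, -11/3)
D = (-4, -2)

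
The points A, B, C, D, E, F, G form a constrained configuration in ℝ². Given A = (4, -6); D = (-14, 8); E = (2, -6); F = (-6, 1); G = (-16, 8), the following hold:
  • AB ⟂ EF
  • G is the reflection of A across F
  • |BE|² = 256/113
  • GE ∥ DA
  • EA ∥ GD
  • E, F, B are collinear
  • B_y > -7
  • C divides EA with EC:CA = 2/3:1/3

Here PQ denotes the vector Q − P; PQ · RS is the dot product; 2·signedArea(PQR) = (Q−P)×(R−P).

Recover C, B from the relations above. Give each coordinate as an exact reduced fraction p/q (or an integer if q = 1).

B = (354/113, -790/113)
C = (10/3, -6)

1. C_x = 10/3  [C divides EA with EC:CA = 2/3:1/3]
2. C_y = -6  [C divides EA with EC:CA = 2/3:1/3]
   → C = (10/3, -6)
3. B_x = 354/113  [E, F, B are collinear ∩ AB ⟂ EF]
4. B_y = -790/113  [E, F, B are collinear ∩ AB ⟂ EF]
   → B = (354/113, -790/113)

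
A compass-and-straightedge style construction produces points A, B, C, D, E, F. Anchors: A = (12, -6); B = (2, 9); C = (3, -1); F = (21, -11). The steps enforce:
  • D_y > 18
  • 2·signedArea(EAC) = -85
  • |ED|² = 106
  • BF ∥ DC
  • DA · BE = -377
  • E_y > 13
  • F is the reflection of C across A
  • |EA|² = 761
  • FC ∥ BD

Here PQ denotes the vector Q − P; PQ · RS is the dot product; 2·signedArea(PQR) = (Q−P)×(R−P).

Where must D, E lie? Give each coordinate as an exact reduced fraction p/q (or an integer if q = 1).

D = (-16, 19)
E = (-7, 14)

1. D_x = -16  [BF ∥ DC ∩ FC ∥ BD]
2. D_y = 19  [BF ∥ DC ∩ FC ∥ BD]
   → D = (-16, 19)
3. E_x = -7  [2·signedArea(EAC) = -85 ∩ DA · BE = -377]
4. E_y = 14  [2·signedArea(EAC) = -85 ∩ DA · BE = -377]
   → E = (-7, 14)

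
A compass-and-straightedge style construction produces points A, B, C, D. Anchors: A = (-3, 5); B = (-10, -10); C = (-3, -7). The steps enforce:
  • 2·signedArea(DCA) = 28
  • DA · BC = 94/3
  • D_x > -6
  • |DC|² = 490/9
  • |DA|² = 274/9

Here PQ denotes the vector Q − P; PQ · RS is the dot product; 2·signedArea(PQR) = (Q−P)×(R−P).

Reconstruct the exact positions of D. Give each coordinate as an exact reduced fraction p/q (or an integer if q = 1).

1. D_x = -16/3  [DA · BC = 94/3 ∩ 2·signedArea(DCA) = 28]
2. D_y = 0  [DA · BC = 94/3 ∩ 2·signedArea(DCA) = 28]
   → D = (-16/3, 0)

D = (-16/3, 0)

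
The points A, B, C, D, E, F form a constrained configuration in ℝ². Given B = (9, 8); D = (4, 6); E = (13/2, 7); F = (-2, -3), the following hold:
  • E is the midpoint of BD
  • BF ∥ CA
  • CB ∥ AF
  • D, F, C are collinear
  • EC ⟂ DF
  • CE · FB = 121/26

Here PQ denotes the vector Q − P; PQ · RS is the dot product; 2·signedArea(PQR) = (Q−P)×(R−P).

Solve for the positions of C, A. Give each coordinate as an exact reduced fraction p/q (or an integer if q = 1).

A = (-75/13, -41/13)
C = (68/13, 102/13)

1. C_x = 68/13  [D, F, C are collinear ∩ EC ⟂ DF]
2. C_y = 102/13  [D, F, C are collinear ∩ EC ⟂ DF]
   → C = (68/13, 102/13)
3. A_x = -75/13  [CB ∥ AF ∩ BF ∥ CA]
4. A_y = -41/13  [CB ∥ AF ∩ BF ∥ CA]
   → A = (-75/13, -41/13)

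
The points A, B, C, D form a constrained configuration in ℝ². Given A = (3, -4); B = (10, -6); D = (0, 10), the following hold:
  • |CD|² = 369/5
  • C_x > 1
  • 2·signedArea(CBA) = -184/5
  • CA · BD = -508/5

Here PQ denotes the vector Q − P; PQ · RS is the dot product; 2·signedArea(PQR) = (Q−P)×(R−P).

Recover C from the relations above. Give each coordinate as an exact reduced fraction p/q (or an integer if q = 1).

C = (9/5, 8/5)

1. C_x = 9/5  [2·signedArea(CBA) = -184/5 ∩ CA · BD = -508/5]
2. C_y = 8/5  [2·signedArea(CBA) = -184/5 ∩ CA · BD = -508/5]
   → C = (9/5, 8/5)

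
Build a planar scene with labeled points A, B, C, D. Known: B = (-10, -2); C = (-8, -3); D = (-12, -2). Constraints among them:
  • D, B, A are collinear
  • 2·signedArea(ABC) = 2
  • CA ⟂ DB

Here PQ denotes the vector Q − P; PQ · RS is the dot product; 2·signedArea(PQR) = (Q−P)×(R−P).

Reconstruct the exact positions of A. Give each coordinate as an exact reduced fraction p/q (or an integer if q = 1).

1. A_x = -8  [D, B, A are collinear ∩ CA ⟂ DB]
2. A_y = -2  [D, B, A are collinear ∩ CA ⟂ DB]
   → A = (-8, -2)

A = (-8, -2)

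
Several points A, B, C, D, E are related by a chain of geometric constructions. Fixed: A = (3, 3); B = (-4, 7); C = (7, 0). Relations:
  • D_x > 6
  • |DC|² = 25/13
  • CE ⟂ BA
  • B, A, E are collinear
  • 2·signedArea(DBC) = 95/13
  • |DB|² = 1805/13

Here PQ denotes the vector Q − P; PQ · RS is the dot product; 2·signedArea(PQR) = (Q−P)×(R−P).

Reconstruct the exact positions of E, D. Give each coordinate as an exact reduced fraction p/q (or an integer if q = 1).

D = (81/13, 15/13)
E = (95/13, 7/13)

1. E_x = 95/13  [B, A, E are collinear ∩ CE ⟂ BA]
2. E_y = 7/13  [B, A, E are collinear ∩ CE ⟂ BA]
   → E = (95/13, 7/13)
3. D_x = 81/13  [line 7·x + 11·y + -732/13 = 0 ∩ |DB|² = 1805/13]
4. D_y = 15/13  [line 7·x + 11·y + -732/13 = 0 ∩ |DB|² = 1805/13]
   → D = (81/13, 15/13)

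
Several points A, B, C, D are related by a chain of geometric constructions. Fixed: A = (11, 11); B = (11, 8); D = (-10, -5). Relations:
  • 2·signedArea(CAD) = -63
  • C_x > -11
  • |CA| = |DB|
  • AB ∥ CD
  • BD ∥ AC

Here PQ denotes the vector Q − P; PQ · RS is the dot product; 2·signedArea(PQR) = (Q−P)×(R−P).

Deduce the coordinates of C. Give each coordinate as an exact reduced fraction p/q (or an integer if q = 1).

1. C_x = -10  [AB ∥ CD ∩ BD ∥ AC]
2. C_y = -2  [AB ∥ CD ∩ BD ∥ AC]
   → C = (-10, -2)

C = (-10, -2)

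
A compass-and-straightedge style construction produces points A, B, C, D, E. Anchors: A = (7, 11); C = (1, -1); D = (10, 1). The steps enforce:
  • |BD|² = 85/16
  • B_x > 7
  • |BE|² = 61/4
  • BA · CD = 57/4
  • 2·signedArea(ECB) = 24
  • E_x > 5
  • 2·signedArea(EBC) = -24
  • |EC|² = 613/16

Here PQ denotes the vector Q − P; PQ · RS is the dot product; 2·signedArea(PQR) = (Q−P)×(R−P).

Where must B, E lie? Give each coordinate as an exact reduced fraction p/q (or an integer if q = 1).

1. B_x = 31/4  [line -9·x + -2·y + 283/4 = 0 ∩ |BD|² = 85/16]
2. B_y = 1/2  [line -9·x + -2·y + 283/4 = 0 ∩ |BD|² = 85/16]
   → B = (31/4, 1/2)
3. E_x = 21/4  [line 3/2·x + -27/4·y + 63/4 = 0 ∩ |EC|² = 613/16]
4. E_y = 7/2  [line 3/2·x + -27/4·y + 63/4 = 0 ∩ |EC|² = 613/16]
   → E = (21/4, 7/2)

B = (31/4, 1/2)
E = (21/4, 7/2)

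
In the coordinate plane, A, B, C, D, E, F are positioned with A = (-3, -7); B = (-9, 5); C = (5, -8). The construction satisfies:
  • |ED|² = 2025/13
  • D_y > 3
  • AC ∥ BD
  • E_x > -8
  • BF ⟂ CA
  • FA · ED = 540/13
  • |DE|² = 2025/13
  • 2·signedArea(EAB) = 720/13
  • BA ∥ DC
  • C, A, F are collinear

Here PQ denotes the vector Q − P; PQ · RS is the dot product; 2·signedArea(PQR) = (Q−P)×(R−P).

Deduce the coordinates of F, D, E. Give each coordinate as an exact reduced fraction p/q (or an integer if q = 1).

1. F_x = -135/13  [C, A, F are collinear ∩ BF ⟂ CA]
2. F_y = -79/13  [C, A, F are collinear ∩ BF ⟂ CA]
   → F = (-135/13, -79/13)
3. D_x = -1  [BA ∥ DC ∩ AC ∥ BD]
4. D_y = 4  [BA ∥ DC ∩ AC ∥ BD]
   → D = (-1, 4)
5. E_x = -103/13  [2·signedArea(EAB) = 720/13 ∩ FA · ED = 540/13]
6. E_y = -83/13  [2·signedArea(EAB) = 720/13 ∩ FA · ED = 540/13]
   → E = (-103/13, -83/13)

D = (-1, 4)
E = (-103/13, -83/13)
F = (-135/13, -79/13)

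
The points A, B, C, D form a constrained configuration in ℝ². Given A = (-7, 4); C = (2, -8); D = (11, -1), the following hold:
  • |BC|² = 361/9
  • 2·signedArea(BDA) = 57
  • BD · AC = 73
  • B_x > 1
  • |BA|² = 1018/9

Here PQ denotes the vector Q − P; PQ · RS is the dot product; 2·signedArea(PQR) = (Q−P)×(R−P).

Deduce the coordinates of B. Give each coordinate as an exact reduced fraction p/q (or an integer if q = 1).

1. B_x = 2  [2·signedArea(BDA) = 57 ∩ BD · AC = 73]
2. B_y = -5/3  [2·signedArea(BDA) = 57 ∩ BD · AC = 73]
   → B = (2, -5/3)

B = (2, -5/3)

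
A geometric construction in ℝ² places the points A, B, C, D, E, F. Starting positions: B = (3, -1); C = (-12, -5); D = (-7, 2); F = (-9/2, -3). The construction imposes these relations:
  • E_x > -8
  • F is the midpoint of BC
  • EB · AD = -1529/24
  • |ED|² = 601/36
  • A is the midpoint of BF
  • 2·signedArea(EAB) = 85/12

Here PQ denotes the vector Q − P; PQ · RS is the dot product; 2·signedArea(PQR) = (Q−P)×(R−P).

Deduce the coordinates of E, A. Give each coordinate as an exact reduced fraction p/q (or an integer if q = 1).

1. A_x = -3/4  [A is the midpoint of BF]
2. A_y = -2  [A is the midpoint of BF]
   → A = (-3/4, -2)
3. E_x = -47/6  [2·signedArea(EAB) = 85/12 ∩ EB · AD = -1529/24]
4. E_y = -2  [2·signedArea(EAB) = 85/12 ∩ EB · AD = -1529/24]
   → E = (-47/6, -2)

A = (-3/4, -2)
E = (-47/6, -2)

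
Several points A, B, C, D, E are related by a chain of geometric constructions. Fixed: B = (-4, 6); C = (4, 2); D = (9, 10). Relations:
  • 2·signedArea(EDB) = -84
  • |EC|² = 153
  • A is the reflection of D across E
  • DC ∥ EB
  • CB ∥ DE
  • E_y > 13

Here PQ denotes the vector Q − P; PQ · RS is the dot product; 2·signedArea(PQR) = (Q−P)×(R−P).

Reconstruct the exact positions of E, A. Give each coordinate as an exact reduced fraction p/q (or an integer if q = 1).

1. E_x = 1  [DC ∥ EB ∩ CB ∥ DE]
2. E_y = 14  [DC ∥ EB ∩ CB ∥ DE]
   → E = (1, 14)
3. A_x = -7  [A is the reflection of D across E]
4. A_y = 18  [A is the reflection of D across E]
   → A = (-7, 18)

A = (-7, 18)
E = (1, 14)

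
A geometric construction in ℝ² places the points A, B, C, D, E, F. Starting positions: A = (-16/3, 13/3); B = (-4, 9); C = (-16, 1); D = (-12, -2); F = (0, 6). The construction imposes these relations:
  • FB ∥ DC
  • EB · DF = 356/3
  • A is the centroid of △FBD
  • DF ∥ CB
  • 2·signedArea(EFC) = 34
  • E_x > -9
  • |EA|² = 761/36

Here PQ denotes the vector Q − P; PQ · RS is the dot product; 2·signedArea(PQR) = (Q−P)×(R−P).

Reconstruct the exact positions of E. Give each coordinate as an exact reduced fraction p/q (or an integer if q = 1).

E = (-26/3, 7/6)

1. E_x = -26/3  [2·signedArea(EFC) = 34 ∩ EB · DF = 356/3]
2. E_y = 7/6  [2·signedArea(EFC) = 34 ∩ EB · DF = 356/3]
   → E = (-26/3, 7/6)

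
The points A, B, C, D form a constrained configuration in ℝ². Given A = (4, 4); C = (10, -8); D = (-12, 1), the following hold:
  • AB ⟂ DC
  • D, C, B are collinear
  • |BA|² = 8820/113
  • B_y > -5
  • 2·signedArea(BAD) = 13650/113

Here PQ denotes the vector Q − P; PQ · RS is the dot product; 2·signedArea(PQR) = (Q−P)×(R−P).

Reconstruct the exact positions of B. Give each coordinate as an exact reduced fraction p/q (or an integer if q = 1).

B = (74/113, -472/113)

1. B_x = 74/113  [D, C, B are collinear ∩ AB ⟂ DC]
2. B_y = -472/113  [D, C, B are collinear ∩ AB ⟂ DC]
   → B = (74/113, -472/113)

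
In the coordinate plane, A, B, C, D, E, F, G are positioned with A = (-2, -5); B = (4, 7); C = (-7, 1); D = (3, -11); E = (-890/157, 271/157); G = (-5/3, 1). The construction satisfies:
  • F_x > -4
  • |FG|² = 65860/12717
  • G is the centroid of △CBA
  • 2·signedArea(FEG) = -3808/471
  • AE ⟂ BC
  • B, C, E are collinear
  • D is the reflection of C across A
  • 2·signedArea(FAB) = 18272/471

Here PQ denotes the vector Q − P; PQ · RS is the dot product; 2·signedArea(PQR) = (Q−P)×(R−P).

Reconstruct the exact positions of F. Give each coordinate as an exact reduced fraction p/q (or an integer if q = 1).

1. F_x = -4397/1413  [2·signedArea(FAB) = 18272/471 ∩ 2·signedArea(FEG) = -3808/471]
2. F_y = -119/157  [2·signedArea(FAB) = 18272/471 ∩ 2·signedArea(FEG) = -3808/471]
   → F = (-4397/1413, -119/157)

F = (-4397/1413, -119/157)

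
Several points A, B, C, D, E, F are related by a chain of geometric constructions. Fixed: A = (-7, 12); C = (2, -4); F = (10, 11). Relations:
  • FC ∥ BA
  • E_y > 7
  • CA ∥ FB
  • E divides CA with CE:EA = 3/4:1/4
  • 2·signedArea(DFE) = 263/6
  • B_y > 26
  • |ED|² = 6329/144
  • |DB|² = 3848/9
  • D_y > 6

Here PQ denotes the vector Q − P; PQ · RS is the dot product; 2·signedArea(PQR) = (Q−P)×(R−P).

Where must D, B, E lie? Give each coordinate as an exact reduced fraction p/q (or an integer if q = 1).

B = (1, 27)
D = (5/3, 19/3)
E = (-19/4, 8)

1. B_x = 1  [FC ∥ BA ∩ CA ∥ FB]
2. B_y = 27  [FC ∥ BA ∩ CA ∥ FB]
   → B = (1, 27)
3. E_x = -19/4  [E divides CA with CE:EA = 3/4:1/4]
4. E_y = 8  [E divides CA with CE:EA = 3/4:1/4]
   → E = (-19/4, 8)
5. D_x = 5/3  [line 3·x + -59/4·y + 1061/12 = 0 ∩ |ED|² = 6329/144]
6. D_y = 19/3  [line 3·x + -59/4·y + 1061/12 = 0 ∩ |ED|² = 6329/144]
   → D = (5/3, 19/3)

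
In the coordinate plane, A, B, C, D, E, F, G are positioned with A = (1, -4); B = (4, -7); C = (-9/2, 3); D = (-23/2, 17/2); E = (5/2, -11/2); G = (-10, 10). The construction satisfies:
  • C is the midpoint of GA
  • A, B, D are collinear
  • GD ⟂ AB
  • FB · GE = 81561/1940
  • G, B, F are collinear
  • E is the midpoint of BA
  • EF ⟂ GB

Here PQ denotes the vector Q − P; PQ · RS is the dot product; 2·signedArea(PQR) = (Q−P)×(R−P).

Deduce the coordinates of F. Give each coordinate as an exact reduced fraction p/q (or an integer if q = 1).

F = (1289/485, -5209/970)

1. F_x = 1289/485  [G, B, F are collinear ∩ EF ⟂ GB]
2. F_y = -5209/970  [G, B, F are collinear ∩ EF ⟂ GB]
   → F = (1289/485, -5209/970)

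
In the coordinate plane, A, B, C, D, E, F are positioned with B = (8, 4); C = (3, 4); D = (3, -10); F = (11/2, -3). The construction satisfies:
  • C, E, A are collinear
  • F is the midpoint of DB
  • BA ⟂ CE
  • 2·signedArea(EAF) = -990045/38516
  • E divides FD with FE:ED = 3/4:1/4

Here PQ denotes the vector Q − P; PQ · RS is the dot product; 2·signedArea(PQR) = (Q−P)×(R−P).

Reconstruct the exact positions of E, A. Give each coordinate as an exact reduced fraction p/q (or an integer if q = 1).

1. E_x = 29/8  [E divides FD with FE:ED = 3/4:1/4]
2. E_y = -33/4  [E divides FD with FE:ED = 3/4:1/4]
   → E = (29/8, -33/4)
3. A_x = 29012/9629  [C, E, A are collinear ∩ BA ⟂ CE]
4. A_y = 36066/9629  [C, E, A are collinear ∩ BA ⟂ CE]
   → A = (29012/9629, 36066/9629)

A = (29012/9629, 36066/9629)
E = (29/8, -33/4)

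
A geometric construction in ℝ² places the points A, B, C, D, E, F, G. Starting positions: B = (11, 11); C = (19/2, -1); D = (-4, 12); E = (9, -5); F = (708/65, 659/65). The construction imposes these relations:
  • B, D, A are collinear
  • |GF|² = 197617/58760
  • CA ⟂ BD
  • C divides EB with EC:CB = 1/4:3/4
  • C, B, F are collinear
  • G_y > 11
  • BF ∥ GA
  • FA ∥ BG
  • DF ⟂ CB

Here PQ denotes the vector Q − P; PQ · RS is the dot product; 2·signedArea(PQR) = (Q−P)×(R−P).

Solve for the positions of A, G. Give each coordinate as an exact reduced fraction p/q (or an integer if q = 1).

A = (4657/452, 4993/452)
G = (305869/29380, 349857/29380)

1. A_x = 4657/452  [B, D, A are collinear ∩ CA ⟂ BD]
2. A_y = 4993/452  [B, D, A are collinear ∩ CA ⟂ BD]
   → A = (4657/452, 4993/452)
3. G_x = 305869/29380  [BF ∥ GA ∩ FA ∥ BG]
4. G_y = 349857/29380  [BF ∥ GA ∩ FA ∥ BG]
   → G = (305869/29380, 349857/29380)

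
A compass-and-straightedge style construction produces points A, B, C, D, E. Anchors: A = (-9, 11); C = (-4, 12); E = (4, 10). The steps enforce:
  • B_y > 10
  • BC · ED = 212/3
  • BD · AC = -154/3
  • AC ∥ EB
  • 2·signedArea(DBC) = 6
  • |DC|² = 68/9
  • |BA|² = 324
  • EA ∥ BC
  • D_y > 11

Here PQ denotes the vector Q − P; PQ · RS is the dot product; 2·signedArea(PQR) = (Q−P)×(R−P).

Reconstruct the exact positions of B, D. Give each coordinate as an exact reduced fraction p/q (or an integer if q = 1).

B = (9, 11)
D = (-4/3, 34/3)

1. B_x = 9  [EA ∥ BC ∩ AC ∥ EB]
2. B_y = 11  [EA ∥ BC ∩ AC ∥ EB]
   → B = (9, 11)
3. D_x = -4/3  [2·signedArea(DBC) = 6 ∩ BD · AC = -154/3]
4. D_y = 34/3  [2·signedArea(DBC) = 6 ∩ BD · AC = -154/3]
   → D = (-4/3, 34/3)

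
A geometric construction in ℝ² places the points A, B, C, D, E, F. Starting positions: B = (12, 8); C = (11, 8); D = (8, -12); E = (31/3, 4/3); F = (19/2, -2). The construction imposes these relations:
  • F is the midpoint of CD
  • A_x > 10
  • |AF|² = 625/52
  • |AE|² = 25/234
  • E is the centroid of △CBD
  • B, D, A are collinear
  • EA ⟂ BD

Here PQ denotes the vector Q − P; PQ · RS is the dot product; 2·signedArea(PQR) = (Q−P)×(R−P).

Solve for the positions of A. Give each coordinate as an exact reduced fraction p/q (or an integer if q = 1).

1. A_x = 277/26  [B, D, A are collinear ∩ EA ⟂ BD]
2. A_y = 33/26  [B, D, A are collinear ∩ EA ⟂ BD]
   → A = (277/26, 33/26)

A = (277/26, 33/26)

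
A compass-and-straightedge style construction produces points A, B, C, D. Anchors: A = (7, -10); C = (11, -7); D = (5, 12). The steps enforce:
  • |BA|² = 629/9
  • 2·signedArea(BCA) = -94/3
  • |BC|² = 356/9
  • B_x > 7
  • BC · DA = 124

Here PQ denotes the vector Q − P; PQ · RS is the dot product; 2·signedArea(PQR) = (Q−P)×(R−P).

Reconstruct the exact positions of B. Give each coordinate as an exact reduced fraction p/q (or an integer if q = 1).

B = (23/3, -5/3)

1. B_x = 23/3  [BC · DA = 124 ∩ 2·signedArea(BCA) = -94/3]
2. B_y = -5/3  [BC · DA = 124 ∩ 2·signedArea(BCA) = -94/3]
   → B = (23/3, -5/3)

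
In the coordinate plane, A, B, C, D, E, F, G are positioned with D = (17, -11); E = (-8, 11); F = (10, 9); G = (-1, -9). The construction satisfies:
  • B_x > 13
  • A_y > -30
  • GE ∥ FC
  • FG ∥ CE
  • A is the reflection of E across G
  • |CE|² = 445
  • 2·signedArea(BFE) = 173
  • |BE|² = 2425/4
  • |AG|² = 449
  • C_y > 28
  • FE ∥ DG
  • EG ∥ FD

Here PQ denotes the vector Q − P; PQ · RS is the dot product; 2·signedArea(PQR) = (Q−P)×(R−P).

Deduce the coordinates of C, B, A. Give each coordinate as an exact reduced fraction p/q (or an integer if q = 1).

1. C_x = 3  [FG ∥ CE ∩ GE ∥ FC]
2. C_y = 29  [FG ∥ CE ∩ GE ∥ FC]
   → C = (3, 29)
3. B_x = 27/2  [line -2·x + -18·y + 9 = 0 ∩ |BE|² = 2425/4]
4. B_y = -1  [line -2·x + -18·y + 9 = 0 ∩ |BE|² = 2425/4]
   → B = (27/2, -1)
5. A_x = 6  [A is the reflection of E across G]
6. A_y = -29  [A is the reflection of E across G]
   → A = (6, -29)

A = (6, -29)
B = (27/2, -1)
C = (3, 29)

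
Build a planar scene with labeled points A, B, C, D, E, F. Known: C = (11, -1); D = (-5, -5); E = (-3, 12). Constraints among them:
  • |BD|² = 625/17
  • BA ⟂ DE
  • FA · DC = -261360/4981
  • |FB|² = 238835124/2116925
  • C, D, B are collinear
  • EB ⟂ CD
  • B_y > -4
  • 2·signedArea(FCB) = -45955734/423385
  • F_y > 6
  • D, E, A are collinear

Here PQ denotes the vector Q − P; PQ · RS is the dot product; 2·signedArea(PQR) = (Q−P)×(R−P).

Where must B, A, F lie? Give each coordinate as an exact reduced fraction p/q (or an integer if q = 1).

1. B_x = 15/17  [C, D, B are collinear ∩ EB ⟂ CD]
2. B_y = -60/17  [C, D, B are collinear ∩ EB ⟂ CD]
   → B = (15/17, -60/17)
3. A_x = -23655/4981  [D, E, A are collinear ∩ BA ⟂ DE]
4. A_y = -840/293  [D, E, A are collinear ∩ BA ⟂ DE]
   → A = (-23655/4981, -840/293)
5. F_x = -92139/24905  [2·signedArea(FCB) = -45955734/423385 ∩ FA · DC = -261360/4981]
6. F_y = 8868/1465  [2·signedArea(FCB) = -45955734/423385 ∩ FA · DC = -261360/4981]
   → F = (-92139/24905, 8868/1465)

A = (-23655/4981, -840/293)
B = (15/17, -60/17)
F = (-92139/24905, 8868/1465)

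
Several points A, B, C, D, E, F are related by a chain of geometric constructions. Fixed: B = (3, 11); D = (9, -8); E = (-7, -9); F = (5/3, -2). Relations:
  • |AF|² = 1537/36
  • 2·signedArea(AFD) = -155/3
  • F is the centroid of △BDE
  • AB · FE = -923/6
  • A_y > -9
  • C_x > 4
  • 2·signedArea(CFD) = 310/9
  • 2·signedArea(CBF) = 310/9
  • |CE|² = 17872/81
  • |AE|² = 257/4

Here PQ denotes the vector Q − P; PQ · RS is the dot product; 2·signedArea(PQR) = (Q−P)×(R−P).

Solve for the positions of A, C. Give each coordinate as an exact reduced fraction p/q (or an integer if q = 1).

1. A_x = 1  [2·signedArea(AFD) = -155/3 ∩ AB · FE = -923/6]
2. A_y = -17/2  [2·signedArea(AFD) = -155/3 ∩ AB · FE = -923/6]
   → A = (1, -17/2)
3. C_x = 41/9  [2·signedArea(CFD) = 310/9 ∩ 2·signedArea(CBF) = 310/9]
4. C_y = 1/3  [2·signedArea(CFD) = 310/9 ∩ 2·signedArea(CBF) = 310/9]
   → C = (41/9, 1/3)

A = (1, -17/2)
C = (41/9, 1/3)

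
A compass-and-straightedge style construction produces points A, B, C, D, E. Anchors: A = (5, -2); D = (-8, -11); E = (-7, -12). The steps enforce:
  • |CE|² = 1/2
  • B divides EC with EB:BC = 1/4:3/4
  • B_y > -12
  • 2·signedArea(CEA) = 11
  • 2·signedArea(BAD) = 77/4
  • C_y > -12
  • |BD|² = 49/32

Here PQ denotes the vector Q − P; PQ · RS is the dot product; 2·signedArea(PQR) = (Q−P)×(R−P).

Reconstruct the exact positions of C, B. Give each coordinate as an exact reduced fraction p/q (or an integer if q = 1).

B = (-57/8, -95/8)
C = (-15/2, -23/2)

1. B_x = -57/8  [line 9·x + -13·y + -361/4 = 0 ∩ |BD|² = 49/32]
2. B_y = -95/8  [line 9·x + -13·y + -361/4 = 0 ∩ |BD|² = 49/32]
   → B = (-57/8, -95/8)
3. C_x = -15/2  [2·signedArea(CEA) = 11 ∩ B divides EC with EB:BC = 1/4:3/4]
4. C_y = -23/2  [2·signedArea(CEA) = 11 ∩ B divides EC with EB:BC = 1/4:3/4]
   → C = (-15/2, -23/2)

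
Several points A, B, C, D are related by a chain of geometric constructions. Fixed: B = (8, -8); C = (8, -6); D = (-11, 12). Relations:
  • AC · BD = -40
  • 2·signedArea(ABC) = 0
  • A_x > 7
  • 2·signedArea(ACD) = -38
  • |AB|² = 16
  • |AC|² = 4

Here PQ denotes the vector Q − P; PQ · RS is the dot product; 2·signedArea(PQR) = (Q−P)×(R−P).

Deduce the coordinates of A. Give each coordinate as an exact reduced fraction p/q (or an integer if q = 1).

A = (8, -4)

1. A_x = 8  [2·signedArea(ABC) = 0 ∩ 2·signedArea(ACD) = -38]
2. A_y = -4  [2·signedArea(ABC) = 0 ∩ 2·signedArea(ACD) = -38]
   → A = (8, -4)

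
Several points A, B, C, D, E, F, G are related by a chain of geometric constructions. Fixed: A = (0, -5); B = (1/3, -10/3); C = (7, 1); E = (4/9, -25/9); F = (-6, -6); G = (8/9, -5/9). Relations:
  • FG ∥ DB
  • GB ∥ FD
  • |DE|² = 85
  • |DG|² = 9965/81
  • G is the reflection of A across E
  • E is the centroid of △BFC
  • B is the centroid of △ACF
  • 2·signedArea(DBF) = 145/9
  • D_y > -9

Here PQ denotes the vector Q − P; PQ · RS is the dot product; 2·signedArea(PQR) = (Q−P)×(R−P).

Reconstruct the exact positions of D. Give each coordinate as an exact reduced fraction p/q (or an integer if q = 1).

1. D_x = -59/9  [FG ∥ DB ∩ GB ∥ FD]
2. D_y = -79/9  [FG ∥ DB ∩ GB ∥ FD]
   → D = (-59/9, -79/9)

D = (-59/9, -79/9)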